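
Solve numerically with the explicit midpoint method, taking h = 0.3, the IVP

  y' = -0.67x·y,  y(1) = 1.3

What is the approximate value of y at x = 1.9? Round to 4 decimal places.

Midpoint: k1 = f(x_n, y_n); k2 = f(x_n + h/2, y_n + (h/2)·k1); y_{n+1} = y_n + h·k2.
x=1.000000, y=1.300000:
  k1 = f(1.000000, 1.300000) = -0.871000
  k2 = f(1.150000, 1.169350) = -0.900984
  y ← 1.300000 + 0.3·(-0.900984) = 1.029705
x=1.300000, y=1.029705:
  k1 = f(1.300000, 1.029705) = -0.896873
  k2 = f(1.450000, 0.895174) = -0.869661
  y ← 1.029705 + 0.3·(-0.869661) = 0.768806
x=1.600000, y=0.768806:
  k1 = f(1.600000, 0.768806) = -0.824160
  k2 = f(1.750000, 0.645182) = -0.756476
  y ← 0.768806 + 0.3·(-0.756476) = 0.541863
y(1.9) ≈ 0.5419

0.5419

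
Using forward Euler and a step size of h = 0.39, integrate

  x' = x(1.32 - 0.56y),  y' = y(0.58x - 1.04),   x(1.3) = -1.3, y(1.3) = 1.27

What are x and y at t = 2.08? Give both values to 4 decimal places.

-2.3028, 0.0879

Euler on (x,y): x_{n+1} = x_n + h·x', y_{n+1} = y_n + h·y'.
1.300000: (-1.300000, 1.270000); f=(-0.791440, -2.278380) → (-1.608662, 0.381432)
1.690000: (-1.608662, 0.381432); f=(-1.779820, -0.752574) → (-2.302792, 0.087928)
(x(2.08), y(2.08)) ≈ (-2.3028, 0.0879)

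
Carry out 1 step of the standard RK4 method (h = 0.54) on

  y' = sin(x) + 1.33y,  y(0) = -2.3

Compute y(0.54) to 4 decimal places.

RK4: k1 = f(x_n, y_n); k2 = f(x_n + h/2, y_n + (h/2)·k1); k3 = f(x_n + h/2, y_n + (h/2)·k2); k4 = f(x_n + h, y_n + h·k3); y_{n+1} = y_n + (h/6)·(k1 + 2k2 + 2k3 + k4).
x=0.000000, y=-2.300000:
  k1 = f(0.000000, -2.300000) = -3.059000
  k2 = f(0.270000, -3.125930) = -3.890755
  k3 = f(0.270000, -3.350504) = -4.189439
  k4 = f(0.540000, -4.562297) = -5.553719
  y ← -2.300000 + (0.54/6)·(k1 + 2k2 + 2k3 + k4) = -4.529580
y(0.54) ≈ -4.5296

-4.5296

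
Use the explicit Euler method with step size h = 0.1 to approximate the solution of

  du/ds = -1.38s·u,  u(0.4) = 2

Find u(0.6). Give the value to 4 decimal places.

1.7592

Euler: u_{n+1} = u_n + h·f(s_n, u_n).
s=0.400000, u=2.000000: f=-1.104000 → u ← 2.000000 + 0.1·(-1.104000) = 1.889600
s=0.500000, u=1.889600: f=-1.303824 → u ← 1.889600 + 0.1·(-1.303824) = 1.759218
u(0.6) ≈ 1.7592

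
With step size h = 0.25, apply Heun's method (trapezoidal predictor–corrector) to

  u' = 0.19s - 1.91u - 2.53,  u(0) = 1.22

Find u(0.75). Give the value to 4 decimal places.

Heun: k1 = f(s_n, u_n); k2 = f(s_n + h, u_n + h·k1); u_{n+1} = u_n + (h/2)·(k1 + k2).
s=0.000000, u=1.220000:
  k1 = f(0.000000, 1.220000) = -4.860200
  k2 = f(0.250000, 0.004950) = -2.491954
  u ← 1.220000 + (0.25/2)·(-4.860200 + (-2.491954)) = 0.300981
s=0.250000, u=0.300981:
  k1 = f(0.250000, 0.300981) = -3.057373
  k2 = f(0.500000, -0.463363) = -1.549977
  u ← 0.300981 + (0.25/2)·(-3.057373 + (-1.549977)) = -0.274938
s=0.500000, u=-0.274938:
  k1 = f(0.500000, -0.274938) = -1.909868
  k2 = f(0.750000, -0.752405) = -0.950406
  u ← -0.274938 + (0.25/2)·(-1.909868 + (-0.950406)) = -0.632472
u(0.75) ≈ -0.6325

-0.6325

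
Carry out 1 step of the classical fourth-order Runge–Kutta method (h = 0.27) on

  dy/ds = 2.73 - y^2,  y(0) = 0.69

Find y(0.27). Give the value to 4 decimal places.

RK4: k1 = f(s_n, y_n); k2 = f(s_n + h/2, y_n + (h/2)·k1); k3 = f(s_n + h/2, y_n + (h/2)·k2); k4 = f(s_n + h, y_n + h·k3); y_{n+1} = y_n + (h/6)·(k1 + 2k2 + 2k3 + k4).
s=0.000000, y=0.690000:
  k1 = f(0.000000, 0.690000) = 2.253900
  k2 = f(0.135000, 0.994277) = 1.741414
  k3 = f(0.135000, 0.925091) = 1.874207
  k4 = f(0.270000, 1.196036) = 1.299498
  y ← 0.690000 + (0.27/6)·(k1 + 2k2 + 2k3 + k4) = 1.175309
y(0.27) ≈ 1.1753

1.1753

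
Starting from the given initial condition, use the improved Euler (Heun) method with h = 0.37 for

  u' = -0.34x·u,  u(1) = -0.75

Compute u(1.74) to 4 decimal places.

-0.5321

Heun: k1 = f(x_n, u_n); k2 = f(x_n + h, u_n + h·k1); u_{n+1} = u_n + (h/2)·(k1 + k2).
x=1.000000, u=-0.750000:
  k1 = f(1.000000, -0.750000) = 0.255000
  k2 = f(1.370000, -0.655650) = 0.305402
  u ← -0.750000 + (0.37/2)·(0.255000 + 0.305402) = -0.646326
x=1.370000, u=-0.646326:
  k1 = f(1.370000, -0.646326) = 0.301058
  k2 = f(1.740000, -0.534934) = 0.316467
  u ← -0.646326 + (0.37/2)·(0.301058 + 0.316467) = -0.532083
u(1.74) ≈ -0.5321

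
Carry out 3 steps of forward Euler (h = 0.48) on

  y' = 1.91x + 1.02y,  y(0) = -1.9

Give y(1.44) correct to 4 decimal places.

Euler: y_{n+1} = y_n + h·f(x_n, y_n).
x=0.000000, y=-1.900000: f=-1.938000 → y ← -1.900000 + 0.48·(-1.938000) = -2.830240
x=0.480000, y=-2.830240: f=-1.970045 → y ← -2.830240 + 0.48·(-1.970045) = -3.775862
x=0.960000, y=-3.775862: f=-2.017779 → y ← -3.775862 + 0.48·(-2.017779) = -4.744395
y(1.44) ≈ -4.7444

-4.7444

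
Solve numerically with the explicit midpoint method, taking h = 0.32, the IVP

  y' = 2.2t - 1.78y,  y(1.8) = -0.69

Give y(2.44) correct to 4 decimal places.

Midpoint: k1 = f(t_n, y_n); k2 = f(t_n + h/2, y_n + (h/2)·k1); y_{n+1} = y_n + h·k2.
t=1.800000, y=-0.690000:
  k1 = f(1.800000, -0.690000) = 5.188200
  k2 = f(1.960000, 0.140112) = 4.062601
  y ← -0.690000 + 0.32·4.062601 = 0.610032
t=2.120000, y=0.610032:
  k1 = f(2.120000, 0.610032) = 3.578143
  k2 = f(2.280000, 1.182535) = 2.911088
  y ← 0.610032 + 0.32·2.911088 = 1.541580
y(2.44) ≈ 1.5416

1.5416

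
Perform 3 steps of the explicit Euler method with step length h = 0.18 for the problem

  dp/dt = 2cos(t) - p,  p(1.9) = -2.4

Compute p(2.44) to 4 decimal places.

Euler: p_{n+1} = p_n + h·f(t_n, p_n).
t=1.900000, p=-2.400000: f=1.753421 → p ← -2.400000 + 0.18·1.753421 = -2.084384
t=2.080000, p=-2.084384: f=1.109420 → p ← -2.084384 + 0.18·1.109420 = -1.884689
t=2.260000, p=-1.884689: f=0.612843 → p ← -1.884689 + 0.18·0.612843 = -1.774377
p(2.44) ≈ -1.7744

-1.7744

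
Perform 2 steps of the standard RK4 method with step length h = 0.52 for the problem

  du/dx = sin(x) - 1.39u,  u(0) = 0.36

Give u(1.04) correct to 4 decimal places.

RK4: k1 = f(x_n, u_n); k2 = f(x_n + h/2, u_n + (h/2)·k1); k3 = f(x_n + h/2, u_n + (h/2)·k2); k4 = f(x_n + h, u_n + h·k3); u_{n+1} = u_n + (h/6)·(k1 + 2k2 + 2k3 + k4).
x=0.000000, u=0.360000:
  k1 = f(0.000000, 0.360000) = -0.500400
  k2 = f(0.260000, 0.229896) = -0.062475
  k3 = f(0.260000, 0.343757) = -0.220741
  k4 = f(0.520000, 0.245215) = 0.156032
  u ← 0.360000 + (0.52/6)·(k1 + 2k2 + 2k3 + k4) = 0.281064
x=0.520000, u=0.281064:
  k1 = f(0.520000, 0.281064) = 0.106201
  k2 = f(0.780000, 0.308676) = 0.274219
  k3 = f(0.780000, 0.352361) = 0.213498
  k4 = f(1.040000, 0.392083) = 0.317409
  u ← 0.281064 + (0.52/6)·(k1 + 2k2 + 2k3 + k4) = 0.402315
u(1.04) ≈ 0.4023

0.4023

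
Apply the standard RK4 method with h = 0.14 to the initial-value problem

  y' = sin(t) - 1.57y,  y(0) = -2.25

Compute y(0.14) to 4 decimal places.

RK4: k1 = f(t_n, y_n); k2 = f(t_n + h/2, y_n + (h/2)·k1); k3 = f(t_n + h/2, y_n + (h/2)·k2); k4 = f(t_n + h, y_n + h·k3); y_{n+1} = y_n + (h/6)·(k1 + 2k2 + 2k3 + k4).
t=0.000000, y=-2.250000:
  k1 = f(0.000000, -2.250000) = 3.532500
  k2 = f(0.070000, -2.002725) = 3.214221
  k3 = f(0.070000, -2.025005) = 3.249200
  k4 = f(0.140000, -1.795112) = 2.957869
  y ← -2.250000 + (0.14/6)·(k1 + 2k2 + 2k3 + k4) = -1.796932
y(0.14) ≈ -1.7969

-1.7969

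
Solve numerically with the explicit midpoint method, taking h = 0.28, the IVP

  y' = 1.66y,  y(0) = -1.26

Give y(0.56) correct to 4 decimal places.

-3.1169

Midpoint: k1 = f(t_n, y_n); k2 = f(t_n + h/2, y_n + (h/2)·k1); y_{n+1} = y_n + h·k2.
t=0.000000, y=-1.260000:
  k1 = f(0.000000, -1.260000) = -2.091600
  k2 = f(0.140000, -1.552824) = -2.577688
  y ← -1.260000 + 0.28·(-2.577688) = -1.981753
t=0.280000, y=-1.981753:
  k1 = f(0.280000, -1.981753) = -3.289709
  k2 = f(0.420000, -2.442312) = -4.054238
  y ← -1.981753 + 0.28·(-4.054238) = -3.116939
y(0.56) ≈ -3.1169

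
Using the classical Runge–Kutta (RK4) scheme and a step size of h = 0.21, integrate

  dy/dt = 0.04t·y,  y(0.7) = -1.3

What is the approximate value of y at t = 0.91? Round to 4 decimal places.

RK4: k1 = f(t_n, y_n); k2 = f(t_n + h/2, y_n + (h/2)·k1); k3 = f(t_n + h/2, y_n + (h/2)·k2); k4 = f(t_n + h, y_n + h·k3); y_{n+1} = y_n + (h/6)·(k1 + 2k2 + 2k3 + k4).
t=0.700000, y=-1.300000:
  k1 = f(0.700000, -1.300000) = -0.036400
  k2 = f(0.805000, -1.303822) = -0.041983
  k3 = f(0.805000, -1.304408) = -0.042002
  k4 = f(0.910000, -1.308820) = -0.047641
  y ← -1.300000 + (0.21/6)·(k1 + 2k2 + 2k3 + k4) = -1.308820
y(0.91) ≈ -1.3088

-1.3088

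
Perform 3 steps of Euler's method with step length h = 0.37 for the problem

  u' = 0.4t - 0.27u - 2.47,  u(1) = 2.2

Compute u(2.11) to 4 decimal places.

-0.3127

Euler: u_{n+1} = u_n + h·f(t_n, u_n).
t=1.000000, u=2.200000: f=-2.664000 → u ← 2.200000 + 0.37·(-2.664000) = 1.214320
t=1.370000, u=1.214320: f=-2.249866 → u ← 1.214320 + 0.37·(-2.249866) = 0.381869
t=1.740000, u=0.381869: f=-1.877105 → u ← 0.381869 + 0.37·(-1.877105) = -0.312659
u(2.11) ≈ -0.3127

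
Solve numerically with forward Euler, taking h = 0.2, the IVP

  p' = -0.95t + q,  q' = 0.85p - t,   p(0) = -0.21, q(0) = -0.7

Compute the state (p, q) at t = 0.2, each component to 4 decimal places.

-0.3500, -0.7357

Euler on (p,q): p_{n+1} = p_n + h·p', q_{n+1} = q_n + h·q'.
0.000000: (-0.210000, -0.700000); f=(-0.700000, -0.178500) → (-0.350000, -0.735700)
(p(0.2), q(0.2)) ≈ (-0.3500, -0.7357)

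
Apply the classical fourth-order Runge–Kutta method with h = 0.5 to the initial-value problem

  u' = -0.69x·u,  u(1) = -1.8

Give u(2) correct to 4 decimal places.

-0.6400

RK4: k1 = f(x_n, u_n); k2 = f(x_n + h/2, u_n + (h/2)·k1); k3 = f(x_n + h/2, u_n + (h/2)·k2); k4 = f(x_n + h, u_n + h·k3); u_{n+1} = u_n + (h/6)·(k1 + 2k2 + 2k3 + k4).
x=1.000000, u=-1.800000:
  k1 = f(1.000000, -1.800000) = 1.242000
  k2 = f(1.250000, -1.489500) = 1.284694
  k3 = f(1.250000, -1.478827) = 1.275488
  k4 = f(1.500000, -1.162256) = 1.202935
  u ← -1.800000 + (0.5/6)·(k1 + 2k2 + 2k3 + k4) = -1.169558
x=1.500000, u=-1.169558:
  k1 = f(1.500000, -1.169558) = 1.210493
  k2 = f(1.750000, -0.866935) = 1.046824
  k3 = f(1.750000, -0.907852) = 1.096232
  k4 = f(2.000000, -0.621443) = 0.857591
  u ← -1.169558 + (0.5/6)·(k1 + 2k2 + 2k3 + k4) = -0.640042
u(2) ≈ -0.6400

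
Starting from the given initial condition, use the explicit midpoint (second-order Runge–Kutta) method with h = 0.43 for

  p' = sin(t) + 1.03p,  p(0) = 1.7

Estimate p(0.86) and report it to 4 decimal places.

4.4764

Midpoint: k1 = f(t_n, p_n); k2 = f(t_n + h/2, p_n + (h/2)·k1); p_{n+1} = p_n + h·k2.
t=0.000000, p=1.700000:
  k1 = f(0.000000, 1.700000) = 1.751000
  k2 = f(0.215000, 2.076465) = 2.352106
  p ← 1.700000 + 0.43·2.352106 = 2.711406
t=0.430000, p=2.711406:
  k1 = f(0.430000, 2.711406) = 3.209619
  k2 = f(0.645000, 3.401474) = 4.104716
  p ← 2.711406 + 0.43·4.104716 = 4.476434
p(0.86) ≈ 4.4764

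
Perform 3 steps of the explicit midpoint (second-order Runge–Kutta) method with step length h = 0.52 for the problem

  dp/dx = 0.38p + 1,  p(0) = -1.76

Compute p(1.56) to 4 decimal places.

Midpoint: k1 = f(x_n, p_n); k2 = f(x_n + h/2, p_n + (h/2)·k1); p_{n+1} = p_n + h·k2.
x=0.000000, p=-1.760000:
  k1 = f(0.000000, -1.760000) = 0.331200
  k2 = f(0.260000, -1.673888) = 0.363923
  p ← -1.760000 + 0.52·0.363923 = -1.570760
x=0.520000, p=-1.570760:
  k1 = f(0.520000, -1.570760) = 0.403111
  k2 = f(0.780000, -1.465951) = 0.442938
  p ← -1.570760 + 0.52·0.442938 = -1.340432
x=1.040000, p=-1.340432:
  k1 = f(1.040000, -1.340432) = 0.490636
  k2 = f(1.300000, -1.212867) = 0.539111
  p ← -1.340432 + 0.52·0.539111 = -1.060095
p(1.56) ≈ -1.0601

-1.0601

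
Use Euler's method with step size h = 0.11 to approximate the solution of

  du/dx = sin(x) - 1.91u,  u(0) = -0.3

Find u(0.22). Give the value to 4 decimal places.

Euler: u_{n+1} = u_n + h·f(x_n, u_n).
x=0.000000, u=-0.300000: f=0.573000 → u ← -0.300000 + 0.11·0.573000 = -0.236970
x=0.110000, u=-0.236970: f=0.562391 → u ← -0.236970 + 0.11·0.562391 = -0.175107
u(0.22) ≈ -0.1751

-0.1751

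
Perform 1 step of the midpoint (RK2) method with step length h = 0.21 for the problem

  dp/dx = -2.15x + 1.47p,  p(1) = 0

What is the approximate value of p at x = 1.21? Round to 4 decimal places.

-0.5686

Midpoint: k1 = f(x_n, p_n); k2 = f(x_n + h/2, p_n + (h/2)·k1); p_{n+1} = p_n + h·k2.
x=1.000000, p=0.000000:
  k1 = f(1.000000, 0.000000) = -2.150000
  k2 = f(1.105000, -0.225750) = -2.707603
  p ← 0.000000 + 0.21·(-2.707603) = -0.568597
p(1.21) ≈ -0.5686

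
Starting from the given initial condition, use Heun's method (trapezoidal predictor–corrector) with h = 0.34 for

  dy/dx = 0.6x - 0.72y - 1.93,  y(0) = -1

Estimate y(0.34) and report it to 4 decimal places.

-1.3264

Heun: k1 = f(x_n, y_n); k2 = f(x_n + h, y_n + h·k1); y_{n+1} = y_n + (h/2)·(k1 + k2).
x=0.000000, y=-1.000000:
  k1 = f(0.000000, -1.000000) = -1.210000
  k2 = f(0.340000, -1.411400) = -0.709792
  y ← -1.000000 + (0.34/2)·(-1.210000 + (-0.709792)) = -1.326365
y(0.34) ≈ -1.3264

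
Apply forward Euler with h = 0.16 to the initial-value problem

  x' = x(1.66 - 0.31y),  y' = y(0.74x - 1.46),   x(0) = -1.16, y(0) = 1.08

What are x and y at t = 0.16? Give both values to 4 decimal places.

-1.4060, 0.6794

Euler on (x,y): x_{n+1} = x_n + h·x', y_{n+1} = y_n + h·y'.
0.000000: (-1.160000, 1.080000); f=(-1.537232, -2.503872) → (-1.405957, 0.679380)
(x(0.16), y(0.16)) ≈ (-1.4060, 0.6794)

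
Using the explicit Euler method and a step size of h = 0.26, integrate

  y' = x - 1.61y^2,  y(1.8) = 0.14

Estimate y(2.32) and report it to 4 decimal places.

Euler: y_{n+1} = y_n + h·f(x_n, y_n).
x=1.800000, y=0.140000: f=1.768444 → y ← 0.140000 + 0.26·1.768444 = 0.599795
x=2.060000, y=0.599795: f=1.480795 → y ← 0.599795 + 0.26·1.480795 = 0.984802
y(2.32) ≈ 0.9848

0.9848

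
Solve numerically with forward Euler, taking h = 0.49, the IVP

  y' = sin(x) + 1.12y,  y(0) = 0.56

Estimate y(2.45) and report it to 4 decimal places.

Euler: y_{n+1} = y_n + h·f(x_n, y_n).
x=0.000000, y=0.560000: f=0.627200 → y ← 0.560000 + 0.49·0.627200 = 0.867328
x=0.490000, y=0.867328: f=1.442033 → y ← 0.867328 + 0.49·1.442033 = 1.573924
x=0.980000, y=1.573924: f=2.593293 → y ← 1.573924 + 0.49·2.593293 = 2.844638
x=1.470000, y=2.844638: f=4.180919 → y ← 2.844638 + 0.49·4.180919 = 4.893288
x=1.960000, y=4.893288: f=6.405694 → y ← 4.893288 + 0.49·6.405694 = 8.032078
y(2.45) ≈ 8.0321

8.0321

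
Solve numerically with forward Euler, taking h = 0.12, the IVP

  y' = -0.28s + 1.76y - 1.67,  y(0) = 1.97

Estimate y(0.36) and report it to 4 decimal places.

Euler: y_{n+1} = y_n + h·f(s_n, y_n).
s=0.000000, y=1.970000: f=1.797200 → y ← 1.970000 + 0.12·1.797200 = 2.185664
s=0.120000, y=2.185664: f=2.143169 → y ← 2.185664 + 0.12·2.143169 = 2.442844
s=0.240000, y=2.442844: f=2.562206 → y ← 2.442844 + 0.12·2.562206 = 2.750309
y(0.36) ≈ 2.7503

2.7503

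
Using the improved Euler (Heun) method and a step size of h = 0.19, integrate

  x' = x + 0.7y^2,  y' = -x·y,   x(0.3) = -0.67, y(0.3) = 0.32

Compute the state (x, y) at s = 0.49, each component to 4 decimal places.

Heun on (x,y): k1 = f(s_n, state_n); k2 = f(s_n + h, state_n + h·k1); state_{n+1} = state_n + (h/2)·(k1 + k2).
0.300000: (-0.670000, 0.320000)
  k1 = (-0.598320, 0.214400)
  predictor → (-0.783681, 0.360736)
  k2 = (-0.692589, 0.282702)
  → (-0.792636, 0.367225)
(x(0.49), y(0.49)) ≈ (-0.7926, 0.3672)

-0.7926, 0.3672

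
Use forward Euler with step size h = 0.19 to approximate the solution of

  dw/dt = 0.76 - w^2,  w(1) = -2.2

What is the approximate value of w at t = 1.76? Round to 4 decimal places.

Euler: w_{n+1} = w_n + h·f(t_n, w_n).
t=1.000000, w=-2.200000: f=-4.080000 → w ← -2.200000 + 0.19·(-4.080000) = -2.975200
t=1.190000, w=-2.975200: f=-8.091815 → w ← -2.975200 + 0.19·(-8.091815) = -4.512645
t=1.380000, w=-4.512645: f=-19.603964 → w ← -4.512645 + 0.19·(-19.603964) = -8.237398
t=1.570000, w=-8.237398: f=-67.094725 → w ← -8.237398 + 0.19·(-67.094725) = -20.985396
w(1.76) ≈ -20.9854

-20.9854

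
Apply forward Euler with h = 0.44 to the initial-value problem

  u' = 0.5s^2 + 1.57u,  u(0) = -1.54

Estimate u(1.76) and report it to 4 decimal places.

-11.7929

Euler: u_{n+1} = u_n + h·f(s_n, u_n).
s=0.000000, u=-1.540000: f=-2.417800 → u ← -1.540000 + 0.44·(-2.417800) = -2.603832
s=0.440000, u=-2.603832: f=-3.991216 → u ← -2.603832 + 0.44·(-3.991216) = -4.359967
s=0.880000, u=-4.359967: f=-6.457948 → u ← -4.359967 + 0.44·(-6.457948) = -7.201464
s=1.320000, u=-7.201464: f=-10.435099 → u ← -7.201464 + 0.44·(-10.435099) = -11.792908
u(1.76) ≈ -11.7929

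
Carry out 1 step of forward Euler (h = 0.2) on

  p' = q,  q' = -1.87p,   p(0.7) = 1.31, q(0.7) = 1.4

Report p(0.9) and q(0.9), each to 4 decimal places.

Euler on (p,q): p_{n+1} = p_n + h·p', q_{n+1} = q_n + h·q'.
0.700000: (1.310000, 1.400000); f=(1.400000, -2.449700) → (1.590000, 0.910060)
(p(0.9), q(0.9)) ≈ (1.5900, 0.9101)

1.5900, 0.9101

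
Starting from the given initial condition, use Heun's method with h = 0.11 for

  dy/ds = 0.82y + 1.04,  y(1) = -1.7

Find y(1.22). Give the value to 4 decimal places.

Heun: k1 = f(s_n, y_n); k2 = f(s_n + h, y_n + h·k1); y_{n+1} = y_n + (h/2)·(k1 + k2).
s=1.000000, y=-1.700000:
  k1 = f(1.000000, -1.700000) = -0.354000
  k2 = f(1.110000, -1.738940) = -0.385931
  y ← -1.700000 + (0.11/2)·(-0.354000 + (-0.385931)) = -1.740696
s=1.110000, y=-1.740696:
  k1 = f(1.110000, -1.740696) = -0.387371
  k2 = f(1.220000, -1.783307) = -0.422312
  y ← -1.740696 + (0.11/2)·(-0.387371 + (-0.422312)) = -1.785229
y(1.22) ≈ -1.7852

-1.7852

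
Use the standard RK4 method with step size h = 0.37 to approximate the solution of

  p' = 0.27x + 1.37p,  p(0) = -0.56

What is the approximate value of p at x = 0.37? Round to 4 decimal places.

RK4: k1 = f(x_n, p_n); k2 = f(x_n + h/2, p_n + (h/2)·k1); k3 = f(x_n + h/2, p_n + (h/2)·k2); k4 = f(x_n + h, p_n + h·k3); p_{n+1} = p_n + (h/6)·(k1 + 2k2 + 2k3 + k4).
x=0.000000, p=-0.560000:
  k1 = f(0.000000, -0.560000) = -0.767200
  k2 = f(0.185000, -0.701932) = -0.911697
  k3 = f(0.185000, -0.728664) = -0.948320
  k4 = f(0.370000, -0.910878) = -1.148003
  p ← -0.560000 + (0.37/6)·(k1 + 2k2 + 2k3 + k4) = -0.907506
p(0.37) ≈ -0.9075

-0.9075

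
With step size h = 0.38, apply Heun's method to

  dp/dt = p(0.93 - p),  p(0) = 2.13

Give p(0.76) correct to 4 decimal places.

Heun: k1 = f(t_n, p_n); k2 = f(t_n + h, p_n + h·k1); p_{n+1} = p_n + (h/2)·(k1 + k2).
t=0.000000, p=2.130000:
  k1 = f(0.000000, 2.130000) = -2.556000
  k2 = f(0.380000, 1.158720) = -0.265022
  p ← 2.130000 + (0.38/2)·(-2.556000 + (-0.265022)) = 1.594006
t=0.380000, p=1.594006:
  k1 = f(0.380000, 1.594006) = -1.058429
  k2 = f(0.760000, 1.191803) = -0.312017
  p ← 1.594006 + (0.38/2)·(-1.058429 + (-0.312017)) = 1.333621
p(0.76) ≈ 1.3336

1.3336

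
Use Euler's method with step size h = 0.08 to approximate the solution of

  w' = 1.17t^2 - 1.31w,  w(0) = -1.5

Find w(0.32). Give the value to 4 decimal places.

-0.9553

Euler: w_{n+1} = w_n + h·f(t_n, w_n).
t=0.000000, w=-1.500000: f=1.965000 → w ← -1.500000 + 0.08·1.965000 = -1.342800
t=0.080000, w=-1.342800: f=1.766556 → w ← -1.342800 + 0.08·1.766556 = -1.201476
t=0.160000, w=-1.201476: f=1.603885 → w ← -1.201476 + 0.08·1.603885 = -1.073165
t=0.240000, w=-1.073165: f=1.473238 → w ← -1.073165 + 0.08·1.473238 = -0.955306
w(0.32) ≈ -0.9553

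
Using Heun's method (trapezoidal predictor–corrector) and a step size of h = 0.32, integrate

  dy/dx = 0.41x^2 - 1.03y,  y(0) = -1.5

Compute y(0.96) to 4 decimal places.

-0.4662

Heun: k1 = f(x_n, y_n); k2 = f(x_n + h, y_n + h·k1); y_{n+1} = y_n + (h/2)·(k1 + k2).
x=0.000000, y=-1.500000:
  k1 = f(0.000000, -1.500000) = 1.545000
  k2 = f(0.320000, -1.005600) = 1.077752
  y ← -1.500000 + (0.32/2)·(1.545000 + 1.077752) = -1.080360
x=0.320000, y=-1.080360:
  k1 = f(0.320000, -1.080360) = 1.154754
  k2 = f(0.640000, -0.710838) = 0.900099
  y ← -1.080360 + (0.32/2)·(1.154754 + 0.900099) = -0.751583
x=0.640000, y=-0.751583:
  k1 = f(0.640000, -0.751583) = 0.942067
  k2 = f(0.960000, -0.450122) = 0.841481
  y ← -0.751583 + (0.32/2)·(0.942067 + 0.841481) = -0.466215
y(0.96) ≈ -0.4662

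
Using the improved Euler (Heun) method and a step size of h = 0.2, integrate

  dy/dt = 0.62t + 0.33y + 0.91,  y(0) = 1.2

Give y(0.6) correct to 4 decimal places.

Heun: k1 = f(t_n, y_n); k2 = f(t_n + h, y_n + h·k1); y_{n+1} = y_n + (h/2)·(k1 + k2).
t=0.000000, y=1.200000:
  k1 = f(0.000000, 1.200000) = 1.306000
  k2 = f(0.200000, 1.461200) = 1.516196
  y ← 1.200000 + (0.2/2)·(1.306000 + 1.516196) = 1.482220
t=0.200000, y=1.482220:
  k1 = f(0.200000, 1.482220) = 1.523132
  k2 = f(0.400000, 1.786846) = 1.747659
  y ← 1.482220 + (0.2/2)·(1.523132 + 1.747659) = 1.809299
t=0.400000, y=1.809299:
  k1 = f(0.400000, 1.809299) = 1.755069
  k2 = f(0.600000, 2.160312) = 1.994903
  y ← 1.809299 + (0.2/2)·(1.755069 + 1.994903) = 2.184296
y(0.6) ≈ 2.1843

2.1843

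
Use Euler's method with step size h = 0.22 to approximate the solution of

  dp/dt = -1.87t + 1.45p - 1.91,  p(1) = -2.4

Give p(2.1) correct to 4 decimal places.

Euler: p_{n+1} = p_n + h·f(t_n, p_n).
t=1.000000, p=-2.400000: f=-7.260000 → p ← -2.400000 + 0.22·(-7.260000) = -3.997200
t=1.220000, p=-3.997200: f=-9.987340 → p ← -3.997200 + 0.22·(-9.987340) = -6.194415
t=1.440000, p=-6.194415: f=-13.584701 → p ← -6.194415 + 0.22·(-13.584701) = -9.183049
t=1.660000, p=-9.183049: f=-18.329621 → p ← -9.183049 + 0.22·(-18.329621) = -13.215566
t=1.880000, p=-13.215566: f=-24.588170 → p ← -13.215566 + 0.22·(-24.588170) = -18.624963
p(2.1) ≈ -18.6250

-18.6250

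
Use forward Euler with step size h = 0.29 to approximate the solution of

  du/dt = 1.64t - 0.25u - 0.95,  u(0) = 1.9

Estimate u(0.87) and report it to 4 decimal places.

Euler: u_{n+1} = u_n + h·f(t_n, u_n).
t=0.000000, u=1.900000: f=-1.425000 → u ← 1.900000 + 0.29·(-1.425000) = 1.486750
t=0.290000, u=1.486750: f=-0.846088 → u ← 1.486750 + 0.29·(-0.846088) = 1.241385
t=0.580000, u=1.241385: f=-0.309146 → u ← 1.241385 + 0.29·(-0.309146) = 1.151732
u(0.87) ≈ 1.1517

1.1517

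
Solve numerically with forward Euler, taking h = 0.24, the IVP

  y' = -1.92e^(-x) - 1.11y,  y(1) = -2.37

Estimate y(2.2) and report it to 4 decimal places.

Euler: y_{n+1} = y_n + h·f(x_n, y_n).
x=1.000000, y=-2.370000: f=1.924371 → y ← -2.370000 + 0.24·1.924371 = -1.908151
x=1.240000, y=-1.908151: f=1.562430 → y ← -1.908151 + 0.24·1.562430 = -1.533168
x=1.480000, y=-1.533168: f=1.264752 → y ← -1.533168 + 0.24·1.264752 = -1.229627
x=1.720000, y=-1.229627: f=1.021079 → y ← -1.229627 + 0.24·1.021079 = -0.984568
x=1.960000, y=-0.984568: f=0.822423 → y ← -0.984568 + 0.24·0.822423 = -0.787187
y(2.2) ≈ -0.7872

-0.7872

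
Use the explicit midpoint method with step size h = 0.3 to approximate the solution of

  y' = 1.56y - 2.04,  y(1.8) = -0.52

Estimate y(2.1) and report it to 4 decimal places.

-1.5755

Midpoint: k1 = f(t_n, y_n); k2 = f(t_n + h/2, y_n + (h/2)·k1); y_{n+1} = y_n + h·k2.
t=1.800000, y=-0.520000:
  k1 = f(1.800000, -0.520000) = -2.851200
  k2 = f(1.950000, -0.947680) = -3.518381
  y ← -0.520000 + 0.3·(-3.518381) = -1.575514
y(2.1) ≈ -1.5755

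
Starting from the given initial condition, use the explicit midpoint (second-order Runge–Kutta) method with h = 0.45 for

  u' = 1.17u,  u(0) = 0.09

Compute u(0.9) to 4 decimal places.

Midpoint: k1 = f(x_n, u_n); k2 = f(x_n + h/2, u_n + (h/2)·k1); u_{n+1} = u_n + h·k2.
x=0.000000, u=0.090000:
  k1 = f(0.000000, 0.090000) = 0.105300
  k2 = f(0.225000, 0.113693) = 0.133020
  u ← 0.090000 + 0.45·0.133020 = 0.149859
x=0.450000, u=0.149859:
  k1 = f(0.450000, 0.149859) = 0.175335
  k2 = f(0.675000, 0.189310) = 0.221492
  u ← 0.149859 + 0.45·0.221492 = 0.249531
u(0.9) ≈ 0.2495

0.2495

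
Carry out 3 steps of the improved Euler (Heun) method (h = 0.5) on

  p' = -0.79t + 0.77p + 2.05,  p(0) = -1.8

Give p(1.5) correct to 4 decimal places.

Heun: k1 = f(t_n, p_n); k2 = f(t_n + h, p_n + h·k1); p_{n+1} = p_n + (h/2)·(k1 + k2).
t=0.000000, p=-1.800000:
  k1 = f(0.000000, -1.800000) = 0.664000
  k2 = f(0.500000, -1.468000) = 0.524640
  p ← -1.800000 + (0.5/2)·(0.664000 + 0.524640) = -1.502840
t=0.500000, p=-1.502840:
  k1 = f(0.500000, -1.502840) = 0.497813
  k2 = f(1.000000, -1.253933) = 0.294471
  p ← -1.502840 + (0.5/2)·(0.497813 + 0.294471) = -1.304769
t=1.000000, p=-1.304769:
  k1 = f(1.000000, -1.304769) = 0.255328
  k2 = f(1.500000, -1.177105) = -0.041371
  p ← -1.304769 + (0.5/2)·(0.255328 + (-0.041371)) = -1.251280
p(1.5) ≈ -1.2513

-1.2513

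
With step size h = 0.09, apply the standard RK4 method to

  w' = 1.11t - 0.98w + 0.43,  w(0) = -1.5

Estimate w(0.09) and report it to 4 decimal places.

-1.3320

RK4: k1 = f(t_n, w_n); k2 = f(t_n + h/2, w_n + (h/2)·k1); k3 = f(t_n + h/2, w_n + (h/2)·k2); k4 = f(t_n + h, w_n + h·k3); w_{n+1} = w_n + (h/6)·(k1 + 2k2 + 2k3 + k4).
t=0.000000, w=-1.500000:
  k1 = f(0.000000, -1.500000) = 1.900000
  k2 = f(0.045000, -1.414500) = 1.866160
  k3 = f(0.045000, -1.416023) = 1.867652
  k4 = f(0.090000, -1.331911) = 1.835173
  w ← -1.500000 + (0.09/6)·(k1 + 2k2 + 2k3 + k4) = -1.331958
w(0.09) ≈ -1.3320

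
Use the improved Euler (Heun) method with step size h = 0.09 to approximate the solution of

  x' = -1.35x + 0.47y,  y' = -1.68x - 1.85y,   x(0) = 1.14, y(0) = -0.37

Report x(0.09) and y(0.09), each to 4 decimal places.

0.9929, -0.4599

Heun on (x,y): k1 = f(t_n, state_n); k2 = f(t_n + h, state_n + h·k1); state_{n+1} = state_n + (h/2)·(k1 + k2).
0.000000: (1.140000, -0.370000)
  k1 = (-1.712900, -1.230700)
  predictor → (0.985839, -0.480763)
  k2 = (-1.556841, -0.766798)
  → (0.992862, -0.459887)
(x(0.09), y(0.09)) ≈ (0.9929, -0.4599)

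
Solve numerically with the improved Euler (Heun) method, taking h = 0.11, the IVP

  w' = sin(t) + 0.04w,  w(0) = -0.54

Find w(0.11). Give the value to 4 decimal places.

-0.5363

Heun: k1 = f(t_n, w_n); k2 = f(t_n + h, w_n + h·k1); w_{n+1} = w_n + (h/2)·(k1 + k2).
t=0.000000, w=-0.540000:
  k1 = f(0.000000, -0.540000) = -0.021600
  k2 = f(0.110000, -0.542376) = 0.088083
  w ← -0.540000 + (0.11/2)·(-0.021600 + 0.088083) = -0.536343
w(0.11) ≈ -0.5363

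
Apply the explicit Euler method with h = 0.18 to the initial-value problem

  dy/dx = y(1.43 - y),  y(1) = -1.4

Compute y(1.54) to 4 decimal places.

-6.5077

Euler: y_{n+1} = y_n + h·f(x_n, y_n).
x=1.000000, y=-1.400000: f=-3.962000 → y ← -1.400000 + 0.18·(-3.962000) = -2.113160
x=1.180000, y=-2.113160: f=-7.487264 → y ← -2.113160 + 0.18·(-7.487264) = -3.460868
x=1.360000, y=-3.460868: f=-16.926645 → y ← -3.460868 + 0.18·(-16.926645) = -6.507664
y(1.54) ≈ -6.5077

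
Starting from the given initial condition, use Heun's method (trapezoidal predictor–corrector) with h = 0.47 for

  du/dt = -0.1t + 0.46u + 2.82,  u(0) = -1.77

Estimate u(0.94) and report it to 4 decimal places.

0.5203

Heun: k1 = f(t_n, u_n); k2 = f(t_n + h, u_n + h·k1); u_{n+1} = u_n + (h/2)·(k1 + k2).
t=0.000000, u=-1.770000:
  k1 = f(0.000000, -1.770000) = 2.005800
  k2 = f(0.470000, -0.827274) = 2.392454
  u ← -1.770000 + (0.47/2)·(2.005800 + 2.392454) = -0.736410
t=0.470000, u=-0.736410:
  k1 = f(0.470000, -0.736410) = 2.434251
  k2 = f(0.940000, 0.407688) = 2.913536
  u ← -0.736410 + (0.47/2)·(2.434251 + 2.913536) = 0.520320
u(0.94) ≈ 0.5203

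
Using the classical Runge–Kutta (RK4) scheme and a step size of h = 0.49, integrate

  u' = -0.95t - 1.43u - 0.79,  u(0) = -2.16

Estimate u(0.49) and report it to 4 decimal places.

-1.4443

RK4: k1 = f(t_n, u_n); k2 = f(t_n + h/2, u_n + (h/2)·k1); k3 = f(t_n + h/2, u_n + (h/2)·k2); k4 = f(t_n + h, u_n + h·k3); u_{n+1} = u_n + (h/6)·(k1 + 2k2 + 2k3 + k4).
t=0.000000, u=-2.160000:
  k1 = f(0.000000, -2.160000) = 2.298800
  k2 = f(0.245000, -1.596794) = 1.260665
  k3 = f(0.245000, -1.851137) = 1.624376
  k4 = f(0.490000, -1.364056) = 0.695100
  u ← -2.160000 + (0.49/6)·(k1 + 2k2 + 2k3 + k4) = -1.444275
u(0.49) ≈ -1.4443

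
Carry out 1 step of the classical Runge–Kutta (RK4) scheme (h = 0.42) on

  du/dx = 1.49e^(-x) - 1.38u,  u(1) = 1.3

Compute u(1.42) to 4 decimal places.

RK4: k1 = f(x_n, u_n); k2 = f(x_n + h/2, u_n + (h/2)·k1); k3 = f(x_n + h/2, u_n + (h/2)·k2); k4 = f(x_n + h, u_n + h·k3); u_{n+1} = u_n + (h/6)·(k1 + 2k2 + 2k3 + k4).
x=1.000000, u=1.300000:
  k1 = f(1.000000, 1.300000) = -1.245860
  k2 = f(1.210000, 1.038369) = -0.988636
  k3 = f(1.210000, 1.092386) = -1.063179
  k4 = f(1.420000, 0.853465) = -0.817627
  u ← 1.300000 + (0.42/6)·(k1 + 2k2 + 2k3 + k4) = 0.868302
u(1.42) ≈ 0.8683

0.8683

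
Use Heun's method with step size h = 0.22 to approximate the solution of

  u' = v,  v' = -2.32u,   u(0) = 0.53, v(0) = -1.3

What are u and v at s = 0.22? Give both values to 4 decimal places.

0.2142, -1.4975

Heun on (u,v): k1 = f(s_n, state_n); k2 = f(s_n + h, state_n + h·k1); state_{n+1} = state_n + (h/2)·(k1 + k2).
0.000000: (0.530000, -1.300000)
  k1 = (-1.300000, -1.229600)
  predictor → (0.244000, -1.570512)
  k2 = (-1.570512, -0.566080)
  → (0.214244, -1.497525)
(u(0.22), v(0.22)) ≈ (0.2142, -1.4975)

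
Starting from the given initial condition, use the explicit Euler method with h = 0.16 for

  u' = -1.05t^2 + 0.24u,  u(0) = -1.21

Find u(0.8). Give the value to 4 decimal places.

Euler: u_{n+1} = u_n + h·f(t_n, u_n).
t=0.000000, u=-1.210000: f=-0.290400 → u ← -1.210000 + 0.16·(-0.290400) = -1.256464
t=0.160000, u=-1.256464: f=-0.328431 → u ← -1.256464 + 0.16·(-0.328431) = -1.309013
t=0.320000, u=-1.309013: f=-0.421683 → u ← -1.309013 + 0.16·(-0.421683) = -1.376482
t=0.480000, u=-1.376482: f=-0.572276 → u ← -1.376482 + 0.16·(-0.572276) = -1.468046
t=0.640000, u=-1.468046: f=-0.782411 → u ← -1.468046 + 0.16·(-0.782411) = -1.593232
u(0.8) ≈ -1.5932

-1.5932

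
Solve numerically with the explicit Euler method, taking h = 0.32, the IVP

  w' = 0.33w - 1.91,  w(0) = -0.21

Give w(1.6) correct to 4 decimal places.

-4.1202

Euler: w_{n+1} = w_n + h·f(t_n, w_n).
t=0.000000, w=-0.210000: f=-1.979300 → w ← -0.210000 + 0.32·(-1.979300) = -0.843376
t=0.320000, w=-0.843376: f=-2.188314 → w ← -0.843376 + 0.32·(-2.188314) = -1.543637
t=0.640000, w=-1.543637: f=-2.419400 → w ← -1.543637 + 0.32·(-2.419400) = -2.317845
t=0.960000, w=-2.317845: f=-2.674889 → w ← -2.317845 + 0.32·(-2.674889) = -3.173809
t=1.280000, w=-3.173809: f=-2.957357 → w ← -3.173809 + 0.32·(-2.957357) = -4.120163
w(1.6) ≈ -4.1202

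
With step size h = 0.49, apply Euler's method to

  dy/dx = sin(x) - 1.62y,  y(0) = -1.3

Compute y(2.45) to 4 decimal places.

Euler: y_{n+1} = y_n + h·f(x_n, y_n).
x=0.000000, y=-1.300000: f=2.106000 → y ← -1.300000 + 0.49·2.106000 = -0.268060
x=0.490000, y=-0.268060: f=0.904883 → y ← -0.268060 + 0.49·0.904883 = 0.175333
x=0.980000, y=0.175333: f=0.546458 → y ← 0.175333 + 0.49·0.546458 = 0.443097
x=1.470000, y=0.443097: f=0.277107 → y ← 0.443097 + 0.49·0.277107 = 0.578880
x=1.960000, y=0.578880: f=-0.012573 → y ← 0.578880 + 0.49·(-0.012573) = 0.572719
y(2.45) ≈ 0.5727

0.5727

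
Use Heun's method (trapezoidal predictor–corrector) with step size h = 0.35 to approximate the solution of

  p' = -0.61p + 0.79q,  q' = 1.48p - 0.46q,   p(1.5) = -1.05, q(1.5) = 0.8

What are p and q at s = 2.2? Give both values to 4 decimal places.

Heun on (p,q): k1 = f(s_n, state_n); k2 = f(s_n + h, state_n + h·k1); state_{n+1} = state_n + (h/2)·(k1 + k2).
1.500000: (-1.050000, 0.800000)
  k1 = (1.272500, -1.922000)
  predictor → (-0.604625, 0.127300)
  k2 = (0.469388, -0.953403)
  → (-0.745170, 0.296804)
1.850000: (-0.745170, 0.296804)
  k1 = (0.689029, -1.239381)
  predictor → (-0.504009, -0.136979)
  k2 = (0.199232, -0.682924)
  → (-0.589724, -0.039599)
(p(2.2), q(2.2)) ≈ (-0.5897, -0.0396)

-0.5897, -0.0396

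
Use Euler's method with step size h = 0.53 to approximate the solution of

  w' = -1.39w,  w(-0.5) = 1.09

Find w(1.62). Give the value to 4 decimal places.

0.0052

Euler: w_{n+1} = w_n + h·f(t_n, w_n).
t=-0.500000, w=1.090000: f=-1.515100 → w ← 1.090000 + 0.53·(-1.515100) = 0.286997
t=0.030000, w=0.286997: f=-0.398926 → w ← 0.286997 + 0.53·(-0.398926) = 0.075566
t=0.560000, w=0.075566: f=-0.105037 → w ← 0.075566 + 0.53·(-0.105037) = 0.019897
t=1.090000, w=0.019897: f=-0.027656 → w ← 0.019897 + 0.53·(-0.027656) = 0.005239
w(1.62) ≈ 0.0052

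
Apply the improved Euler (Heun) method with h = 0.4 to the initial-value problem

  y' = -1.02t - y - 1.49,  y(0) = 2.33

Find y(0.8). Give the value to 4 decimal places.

0.0087

Heun: k1 = f(t_n, y_n); k2 = f(t_n + h, y_n + h·k1); y_{n+1} = y_n + (h/2)·(k1 + k2).
t=0.000000, y=2.330000:
  k1 = f(0.000000, 2.330000) = -3.820000
  k2 = f(0.400000, 0.802000) = -2.700000
  y ← 2.330000 + (0.4/2)·(-3.820000 + (-2.700000)) = 1.026000
t=0.400000, y=1.026000:
  k1 = f(0.400000, 1.026000) = -2.924000
  k2 = f(0.800000, -0.143600) = -2.162400
  y ← 1.026000 + (0.4/2)·(-2.924000 + (-2.162400)) = 0.008720
y(0.8) ≈ 0.0087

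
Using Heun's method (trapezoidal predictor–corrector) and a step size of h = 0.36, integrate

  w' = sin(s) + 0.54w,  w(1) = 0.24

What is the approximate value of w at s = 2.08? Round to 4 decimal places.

Heun: k1 = f(s_n, w_n); k2 = f(s_n + h, w_n + h·k1); w_{n+1} = w_n + (h/2)·(k1 + k2).
s=1.000000, w=0.240000:
  k1 = f(1.000000, 0.240000) = 0.971071
  k2 = f(1.360000, 0.589586) = 1.296241
  w ← 0.240000 + (0.36/2)·(0.971071 + 1.296241) = 0.648116
s=1.360000, w=0.648116:
  k1 = f(1.360000, 0.648116) = 1.327847
  k2 = f(1.720000, 1.126141) = 1.597006
  w ← 0.648116 + (0.36/2)·(1.327847 + 1.597006) = 1.174590
s=1.720000, w=1.174590:
  k1 = f(1.720000, 1.174590) = 1.623168
  k2 = f(2.080000, 1.758930) = 1.822955
  w ← 1.174590 + (0.36/2)·(1.623168 + 1.822955) = 1.794892
w(2.08) ≈ 1.7949

1.7949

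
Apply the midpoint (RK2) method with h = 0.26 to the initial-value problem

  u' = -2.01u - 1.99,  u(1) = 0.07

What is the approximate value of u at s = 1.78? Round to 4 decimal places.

Midpoint: k1 = f(s_n, u_n); k2 = f(s_n + h/2, u_n + (h/2)·k1); u_{n+1} = u_n + h·k2.
s=1.000000, u=0.070000:
  k1 = f(1.000000, 0.070000) = -2.130700
  k2 = f(1.130000, -0.206991) = -1.573948
  u ← 0.070000 + 0.26·(-1.573948) = -0.339227
s=1.260000, u=-0.339227:
  k1 = f(1.260000, -0.339227) = -1.308155
  k2 = f(1.390000, -0.509287) = -0.966334
  u ← -0.339227 + 0.26·(-0.966334) = -0.590473
s=1.520000, u=-0.590473:
  k1 = f(1.520000, -0.590473) = -0.803149
  k2 = f(1.650000, -0.694883) = -0.593286
  u ← -0.590473 + 0.26·(-0.593286) = -0.744728
u(1.78) ≈ -0.7447

-0.7447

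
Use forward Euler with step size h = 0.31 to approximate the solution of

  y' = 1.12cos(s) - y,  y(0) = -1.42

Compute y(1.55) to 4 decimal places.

Euler: y_{n+1} = y_n + h·f(s_n, y_n).
s=0.000000, y=-1.420000: f=2.540000 → y ← -1.420000 + 0.31·2.540000 = -0.632600
s=0.310000, y=-0.632600: f=1.699214 → y ← -0.632600 + 0.31·1.699214 = -0.105844
s=0.620000, y=-0.105844: f=1.017388 → y ← -0.105844 + 0.31·1.017388 = 0.209546
s=0.930000, y=0.209546: f=0.460028 → y ← 0.209546 + 0.31·0.460028 = 0.352155
s=1.240000, y=0.352155: f=0.011617 → y ← 0.352155 + 0.31·0.011617 = 0.355756
y(1.55) ≈ 0.3558

0.3558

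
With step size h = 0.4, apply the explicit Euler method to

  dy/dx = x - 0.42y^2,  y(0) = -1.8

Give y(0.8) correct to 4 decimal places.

-3.1076

Euler: y_{n+1} = y_n + h·f(x_n, y_n).
x=0.000000, y=-1.800000: f=-1.360800 → y ← -1.800000 + 0.4·(-1.360800) = -2.344320
x=0.400000, y=-2.344320: f=-1.908251 → y ← -2.344320 + 0.4·(-1.908251) = -3.107620
y(0.8) ≈ -3.1076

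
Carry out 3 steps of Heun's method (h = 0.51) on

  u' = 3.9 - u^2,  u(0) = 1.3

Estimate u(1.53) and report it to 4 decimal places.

Heun: k1 = f(x_n, u_n); k2 = f(x_n + h, u_n + h·k1); u_{n+1} = u_n + (h/2)·(k1 + k2).
x=0.000000, u=1.300000:
  k1 = f(0.000000, 1.300000) = 2.210000
  k2 = f(0.510000, 2.427100) = -1.990814
  u ← 1.300000 + (0.51/2)·(2.210000 + (-1.990814)) = 1.355892
x=0.510000, u=1.355892:
  k1 = f(0.510000, 1.355892) = 2.061556
  k2 = f(1.020000, 2.407286) = -1.895025
  u ← 1.355892 + (0.51/2)·(2.061556 + (-1.895025)) = 1.398358
x=1.020000, u=1.398358:
  k1 = f(1.020000, 1.398358) = 1.944596
  k2 = f(1.530000, 2.390102) = -1.812585
  u ← 1.398358 + (0.51/2)·(1.944596 + (-1.812585)) = 1.432020
u(1.53) ≈ 1.4320

1.4320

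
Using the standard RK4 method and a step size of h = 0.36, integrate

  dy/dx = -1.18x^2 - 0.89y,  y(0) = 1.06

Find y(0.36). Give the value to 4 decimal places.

0.7524

RK4: k1 = f(x_n, y_n); k2 = f(x_n + h/2, y_n + (h/2)·k1); k3 = f(x_n + h/2, y_n + (h/2)·k2); k4 = f(x_n + h, y_n + h·k3); y_{n+1} = y_n + (h/6)·(k1 + 2k2 + 2k3 + k4).
x=0.000000, y=1.060000:
  k1 = f(0.000000, 1.060000) = -0.943400
  k2 = f(0.180000, 0.890188) = -0.830499
  k3 = f(0.180000, 0.910510) = -0.848586
  k4 = f(0.360000, 0.754509) = -0.824441
  y ← 1.060000 + (0.36/6)·(k1 + 2k2 + 2k3 + k4) = 0.752439
y(0.36) ≈ 0.7524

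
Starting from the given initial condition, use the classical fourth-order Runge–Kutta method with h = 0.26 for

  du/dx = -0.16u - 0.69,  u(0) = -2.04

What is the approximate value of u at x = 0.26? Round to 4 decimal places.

-2.1326

RK4: k1 = f(x_n, u_n); k2 = f(x_n + h/2, u_n + (h/2)·k1); k3 = f(x_n + h/2, u_n + (h/2)·k2); k4 = f(x_n + h, u_n + h·k3); u_{n+1} = u_n + (h/6)·(k1 + 2k2 + 2k3 + k4).
x=0.000000, u=-2.040000:
  k1 = f(0.000000, -2.040000) = -0.363600
  k2 = f(0.130000, -2.087268) = -0.356037
  k3 = f(0.130000, -2.086285) = -0.356194
  k4 = f(0.260000, -2.132611) = -0.348782
  u ← -2.040000 + (0.26/6)·(k1 + 2k2 + 2k3 + k4) = -2.132597
u(0.26) ≈ -2.1326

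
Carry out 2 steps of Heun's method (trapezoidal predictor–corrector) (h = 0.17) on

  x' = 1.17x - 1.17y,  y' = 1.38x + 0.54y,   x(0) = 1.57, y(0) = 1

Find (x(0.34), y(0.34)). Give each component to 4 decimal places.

1.6305, 2.0462

Heun on (x,y): k1 = f(t_n, state_n); k2 = f(t_n + h, state_n + h·k1); state_{n+1} = state_n + (h/2)·(k1 + k2).
0.000000: (1.570000, 1.000000)
  k1 = (0.666900, 2.706600)
  predictor → (1.683373, 1.460122)
  k2 = (0.261204, 3.111521)
  → (1.648889, 1.494540)
0.170000: (1.648889, 1.494540)
  k1 = (0.180588, 3.082518)
  predictor → (1.679589, 2.018568)
  k2 = (-0.396606, 3.407859)
  → (1.630527, 2.046222)
(x(0.34), y(0.34)) ≈ (1.6305, 2.0462)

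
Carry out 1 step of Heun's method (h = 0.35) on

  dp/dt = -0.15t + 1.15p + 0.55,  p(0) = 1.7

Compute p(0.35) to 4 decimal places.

2.7440

Heun: k1 = f(t_n, p_n); k2 = f(t_n + h, p_n + h·k1); p_{n+1} = p_n + (h/2)·(k1 + k2).
t=0.000000, p=1.700000:
  k1 = f(0.000000, 1.700000) = 2.505000
  k2 = f(0.350000, 2.576750) = 3.460762
  p ← 1.700000 + (0.35/2)·(2.505000 + 3.460762) = 2.744008
p(0.35) ≈ 2.7440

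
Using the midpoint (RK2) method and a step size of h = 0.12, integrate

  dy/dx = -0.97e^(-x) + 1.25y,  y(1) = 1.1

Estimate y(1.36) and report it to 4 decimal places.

Midpoint: k1 = f(x_n, y_n); k2 = f(x_n + h/2, y_n + (h/2)·k1); y_{n+1} = y_n + h·k2.
x=1.000000, y=1.100000:
  k1 = f(1.000000, 1.100000) = 1.018157
  k2 = f(1.060000, 1.161089) = 1.115300
  y ← 1.100000 + 0.12·1.115300 = 1.233836
x=1.120000, y=1.233836:
  k1 = f(1.120000, 1.233836) = 1.225804
  k2 = f(1.180000, 1.307384) = 1.336170
  y ← 1.233836 + 0.12·1.336170 = 1.394176
x=1.240000, y=1.394176:
  k1 = f(1.240000, 1.394176) = 1.462018
  k2 = f(1.300000, 1.481897) = 1.588016
  y ← 1.394176 + 0.12·1.588016 = 1.584738
y(1.36) ≈ 1.5847

1.5847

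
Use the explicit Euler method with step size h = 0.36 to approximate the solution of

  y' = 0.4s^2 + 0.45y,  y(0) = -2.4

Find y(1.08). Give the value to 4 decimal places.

Euler: y_{n+1} = y_n + h·f(s_n, y_n).
s=0.000000, y=-2.400000: f=-1.080000 → y ← -2.400000 + 0.36·(-1.080000) = -2.788800
s=0.360000, y=-2.788800: f=-1.203120 → y ← -2.788800 + 0.36·(-1.203120) = -3.221923
s=0.720000, y=-3.221923: f=-1.242505 → y ← -3.221923 + 0.36·(-1.242505) = -3.669225
y(1.08) ≈ -3.6692

-3.6692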